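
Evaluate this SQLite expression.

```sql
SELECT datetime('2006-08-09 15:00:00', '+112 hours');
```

2006-08-14 07:00:00

+112 hours from 2006-08-09 15:00:00 is 2006-08-14 07:00:00 (crosses midnight).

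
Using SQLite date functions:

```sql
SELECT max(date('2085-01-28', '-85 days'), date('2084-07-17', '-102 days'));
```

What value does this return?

2084-11-04

date('2085-01-28', '-85 days') → 2084-11-04.
date('2084-07-17', '-102 days') → 2084-04-06.
Later of the two is 2084-11-04.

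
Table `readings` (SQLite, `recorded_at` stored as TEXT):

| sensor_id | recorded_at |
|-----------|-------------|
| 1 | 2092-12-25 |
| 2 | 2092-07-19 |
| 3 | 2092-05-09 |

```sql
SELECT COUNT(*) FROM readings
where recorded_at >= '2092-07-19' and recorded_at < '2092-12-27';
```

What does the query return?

2

Rows in [2092-07-19, 2092-12-27): 2092-12-25, 2092-07-19 → 2 rows.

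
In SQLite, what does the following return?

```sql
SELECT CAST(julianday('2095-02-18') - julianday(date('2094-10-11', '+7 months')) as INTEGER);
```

Adding +7 months to 2094-10-11 gives 2095-05-11.
10 days remain in February 2095 after the 18th (28 − 18).
March 2095: 31 days.
April 2095: 30 days.
Then 11 days into May 2095.
Total: 10 + 31 + 30 + 11 = 82.
The subtraction is earlier − later, so the result is −82 → -82.

-82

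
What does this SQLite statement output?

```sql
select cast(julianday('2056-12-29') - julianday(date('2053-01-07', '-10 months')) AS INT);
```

1758

Adding -10 months to 2053-01-07 gives 2052-03-07.
24 days remain in March 2052 after the 7th (31 − 7).
Full months from April 2052 through November 2056 contribute their day counts.
Then 29 days into December 2056.
Total: 24 + 30 + 31 + 30 + 31 + 31 + 30 + 31 + 30 + 31 + 31 + 28 + 31 + 30 + 31 + 30 + 31 + 31 + 30 + 31 + 30 + 31 + 31 + 28 + 31 + 30 + 31 + 30 + 31 + 31 + 30 + 31 + 30 + 31 + 31 + 28 + 31 + 30 + 31 + 30 + 31 + 31 + 30 + 31 + 30 + 31 + 31 + 29 + 31 + 30 + 31 + 30 + 31 + 31 + 30 + 31 + 30 + 29 = 1758.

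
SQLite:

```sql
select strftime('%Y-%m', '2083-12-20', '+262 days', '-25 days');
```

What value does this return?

First apply '+262 days', '-25 days': 2083-12-20 → 2084-08-13.
`%Y-%m` extracts the year-month: 2084-08.

2084-08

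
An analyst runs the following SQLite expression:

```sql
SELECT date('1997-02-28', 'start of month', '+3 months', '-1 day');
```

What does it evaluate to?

`start of month` rewinds 1997-02-28 to 1997-02-01.
Adding +3 months to 1997-02-01 gives 1997-05-01.
Going back 1 day from 1997-05-01 reaches 1997-04-30 (last day of April, 30 days).

1997-04-30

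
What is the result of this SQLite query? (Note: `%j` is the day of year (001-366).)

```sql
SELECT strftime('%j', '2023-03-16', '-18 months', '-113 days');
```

First apply '-18 months', '-113 days': 2023-03-16 → 2021-05-26.
Day-of-year for 2021-05-26: days since 2021-01-01 inclusive = 146, zero-padded to 146.

146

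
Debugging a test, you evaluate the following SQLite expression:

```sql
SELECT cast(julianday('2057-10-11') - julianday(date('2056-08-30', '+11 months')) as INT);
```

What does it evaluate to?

73

Adding +11 months to 2056-08-30 gives 2057-07-30.
1 day remains in July 2057 after the 30th (31 − 30).
August 2057: 31 days.
September 2057: 30 days.
Then 11 days into October 2057.
Total: 1 + 31 + 30 + 11 = 73.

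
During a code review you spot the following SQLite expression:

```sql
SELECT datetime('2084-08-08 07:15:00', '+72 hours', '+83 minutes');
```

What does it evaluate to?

+72 hours from 2084-08-08 07:15:00 is 2084-08-11 07:15:00 (crosses midnight).
83 minutes = 1h 23m; +83 minutes from 2084-08-11 07:15:00 is 2084-08-11 08:38:00.

2084-08-11 08:38:00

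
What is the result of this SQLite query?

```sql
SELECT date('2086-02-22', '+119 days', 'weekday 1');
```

2086-06-24

Applying '+119 days' to 2086-02-22: counting 119 days forward gives 2086-06-21.
`weekday 1` advances to the next Monday; 2086-06-21 is a Friday, so it moves forward to 2086-06-24.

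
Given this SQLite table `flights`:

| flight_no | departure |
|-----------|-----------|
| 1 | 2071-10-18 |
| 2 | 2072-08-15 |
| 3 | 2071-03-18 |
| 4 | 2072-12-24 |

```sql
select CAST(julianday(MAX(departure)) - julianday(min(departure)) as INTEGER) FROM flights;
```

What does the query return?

647

MIN = 2071-03-18, MAX = 2072-12-24.
13 days remain in March 2071 after the 18th (31 − 18).
Full months from April 2071 through November 2072 contribute their day counts.
Then 24 days into December 2072.
Total: 13 + 30 + 31 + 30 + 31 + 31 + 30 + 31 + 30 + 31 + 31 + 29 + 31 + 30 + 31 + 30 + 31 + 31 + 30 + 31 + 30 + 24 = 647.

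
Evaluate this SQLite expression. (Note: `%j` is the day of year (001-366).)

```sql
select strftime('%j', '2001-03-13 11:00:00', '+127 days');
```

199

First apply '+127 days': 2001-03-13 11:00:00 → 2001-07-18 11:00:00.
Day-of-year for 2001-07-18: days since 2001-01-01 inclusive = 199, zero-padded to 199.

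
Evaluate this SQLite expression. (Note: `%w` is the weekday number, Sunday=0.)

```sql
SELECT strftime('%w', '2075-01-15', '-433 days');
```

3

First apply '-433 days': 2075-01-15 → 2073-11-08.
2073-11-08 is a Wednesday; with Sunday=0 that is 3.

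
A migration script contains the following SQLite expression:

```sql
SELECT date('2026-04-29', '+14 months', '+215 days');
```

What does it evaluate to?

Adding +14 months to 2026-04-29 gives 2027-06-29.
Applying '+215 days' to 2027-06-29: counting 215 days forward gives 2028-01-30.

2028-01-30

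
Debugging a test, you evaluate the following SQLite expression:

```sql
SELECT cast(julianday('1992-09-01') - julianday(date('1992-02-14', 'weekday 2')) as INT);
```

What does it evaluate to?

196

`weekday 2` advances to the next Tuesday; 1992-02-14 is a Friday, so it moves forward to 1992-02-18.
11 days remain in February 1992 after the 18th (29 − 18).
Full months from March 1992 through August 1992 contribute their day counts.
Then 1 day into September 1992.
Total: 11 + 31 + 30 + 31 + 30 + 31 + 31 + 1 = 196.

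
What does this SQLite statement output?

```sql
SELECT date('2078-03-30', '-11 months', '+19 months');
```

2078-11-30

Adding -11 months to 2078-03-30 gives 2077-04-30.
Adding +19 months to 2077-04-30 gives 2078-11-30.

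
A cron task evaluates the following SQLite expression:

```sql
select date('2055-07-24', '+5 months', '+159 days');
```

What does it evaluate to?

2056-05-31

Adding +5 months to 2055-07-24 gives 2055-12-24.
Applying '+159 days' to 2055-12-24: counting 159 days forward gives 2056-05-31.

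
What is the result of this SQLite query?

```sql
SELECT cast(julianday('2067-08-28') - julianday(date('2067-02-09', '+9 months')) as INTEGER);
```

Adding +9 months to 2067-02-09 gives 2067-11-09.
3 days remain in August 2067 after the 28th (31 − 28).
September 2067: 30 days.
October 2067: 31 days.
Then 9 days into November 2067.
Total: 3 + 30 + 31 + 9 = 73.
The subtraction is earlier − later, so the result is −73 → -73.

-73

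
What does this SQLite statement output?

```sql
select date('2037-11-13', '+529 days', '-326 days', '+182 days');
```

2038-12-03

Applying '+529 days' to 2037-11-13: counting 529 days forward gives 2039-04-26.
Applying '-326 days' to 2039-04-26: counting 326 days back gives 2038-06-04.
Applying '+182 days' to 2038-06-04: counting 182 days forward gives 2038-12-03.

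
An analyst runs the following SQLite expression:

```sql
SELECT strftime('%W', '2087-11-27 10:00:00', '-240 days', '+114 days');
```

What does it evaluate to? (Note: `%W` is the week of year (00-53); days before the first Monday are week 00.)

29

First apply '-240 days', '+114 days': 2087-11-27 10:00:00 → 2087-07-24 10:00:00.
2087-07-24 is a Thursday. SQLite's %W counts Mondays since the year started; the result is 29.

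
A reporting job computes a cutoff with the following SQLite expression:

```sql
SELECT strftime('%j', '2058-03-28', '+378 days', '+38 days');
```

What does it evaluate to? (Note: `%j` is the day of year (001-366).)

138

First apply '+378 days', '+38 days': 2058-03-28 → 2059-05-18.
Day-of-year for 2059-05-18: days since 2059-01-01 inclusive = 138, zero-padded to 138.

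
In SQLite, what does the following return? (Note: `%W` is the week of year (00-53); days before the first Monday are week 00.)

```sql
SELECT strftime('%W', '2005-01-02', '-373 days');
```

51

First apply '-373 days': 2005-01-02 → 2003-12-26.
2003-12-26 is a Friday. SQLite's %W counts Mondays since the year started; the result is 51.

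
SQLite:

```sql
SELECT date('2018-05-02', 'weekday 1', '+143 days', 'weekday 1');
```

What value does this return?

2018-10-01

`weekday 1` advances to the next Monday; 2018-05-02 is a Wednesday, so it moves forward to 2018-05-07.
Applying '+143 days' to 2018-05-07: counting 143 days forward gives 2018-09-27.
`weekday 1` advances to the next Monday; 2018-09-27 is a Thursday, so it moves forward to 2018-10-01.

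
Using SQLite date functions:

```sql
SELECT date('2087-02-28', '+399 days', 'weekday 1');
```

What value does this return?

2088-04-05

Applying '+399 days' to 2087-02-28: counting 399 days forward gives 2088-04-02.
`weekday 1` advances to the next Monday; 2088-04-02 is a Friday, so it moves forward to 2088-04-05.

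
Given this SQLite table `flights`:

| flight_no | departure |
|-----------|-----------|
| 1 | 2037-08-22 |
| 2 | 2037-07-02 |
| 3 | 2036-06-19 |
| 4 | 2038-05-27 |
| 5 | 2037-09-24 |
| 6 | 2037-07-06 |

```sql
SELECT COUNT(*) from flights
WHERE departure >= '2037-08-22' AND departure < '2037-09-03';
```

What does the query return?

Rows in [2037-08-22, 2037-09-03): 2037-08-22 → 1 row.

1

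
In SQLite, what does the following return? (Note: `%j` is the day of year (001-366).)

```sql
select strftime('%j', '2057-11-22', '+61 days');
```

022

First apply '+61 days': 2057-11-22 → 2058-01-22.
Day-of-year for 2058-01-22: days since 2058-01-01 inclusive = 22, zero-padded to 022.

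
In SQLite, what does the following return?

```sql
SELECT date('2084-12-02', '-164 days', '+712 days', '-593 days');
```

Applying '-164 days' to 2084-12-02: counting 164 days back gives 2084-06-21.
Applying '+712 days' to 2084-06-21: counting 712 days forward gives 2086-06-03.
Applying '-593 days' to 2086-06-03: counting 593 days back gives 2084-10-18.

2084-10-18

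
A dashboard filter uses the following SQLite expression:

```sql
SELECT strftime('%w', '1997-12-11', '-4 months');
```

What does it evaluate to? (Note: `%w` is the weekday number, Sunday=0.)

1

First apply '-4 months': 1997-12-11 → 1997-08-11.
1997-08-11 is a Monday; with Sunday=0 that is 1.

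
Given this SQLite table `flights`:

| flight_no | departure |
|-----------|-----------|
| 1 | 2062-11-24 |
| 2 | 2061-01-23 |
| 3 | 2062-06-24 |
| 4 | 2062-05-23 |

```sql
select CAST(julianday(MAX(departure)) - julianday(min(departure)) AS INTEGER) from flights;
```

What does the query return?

670

MIN = 2061-01-23, MAX = 2062-11-24.
8 days remain in January 2061 after the 23rd (31 − 23).
Full months from February 2061 through October 2062 contribute their day counts.
Then 24 days into November 2062.
Total: 8 + 28 + 31 + 30 + 31 + 30 + 31 + 31 + 30 + 31 + 30 + 31 + 31 + 28 + 31 + 30 + 31 + 30 + 31 + 31 + 30 + 31 + 24 = 670.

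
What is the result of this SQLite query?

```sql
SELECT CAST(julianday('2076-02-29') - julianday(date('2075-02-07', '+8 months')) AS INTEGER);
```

145

Adding +8 months to 2075-02-07 gives 2075-10-07.
24 days remain in October 2075 after the 7th (31 − 7).
November 2075: 30 days.
December 2075: 31 days.
January 2076: 31 days.
Then 29 days into February 2076.
Total: 24 + 30 + 31 + 31 + 29 = 145.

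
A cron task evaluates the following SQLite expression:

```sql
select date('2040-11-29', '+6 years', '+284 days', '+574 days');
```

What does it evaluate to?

Adding +6 years to 2040-11-29 gives 2046-11-29.
Applying '+284 days' to 2046-11-29: counting 284 days forward gives 2047-09-09.
Applying '+574 days' to 2047-09-09: counting 574 days forward gives 2049-04-05.

2049-04-05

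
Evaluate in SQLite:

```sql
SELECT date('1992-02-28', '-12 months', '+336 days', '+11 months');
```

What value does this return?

Adding -12 months to 1992-02-28 gives 1991-02-28.
Applying '+336 days' to 1991-02-28: counting 336 days forward gives 1992-01-30.
Adding +11 months to 1992-01-30 gives 1992-12-30.

1992-12-30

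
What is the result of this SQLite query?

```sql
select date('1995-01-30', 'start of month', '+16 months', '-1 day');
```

1996-04-30

`start of month` rewinds 1995-01-30 to 1995-01-01.
Adding +16 months to 1995-01-01 gives 1996-05-01.
Going back 1 day from 1996-05-01 reaches 1996-04-30 (last day of April, 30 days).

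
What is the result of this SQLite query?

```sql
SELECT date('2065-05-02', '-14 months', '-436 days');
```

2062-12-22

Adding -14 months to 2065-05-02 gives 2064-03-02.
Applying '-436 days' to 2064-03-02: counting 436 days back gives 2062-12-22.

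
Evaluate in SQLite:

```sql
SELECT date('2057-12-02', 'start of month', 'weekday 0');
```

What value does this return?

`start of month` rewinds 2057-12-02 to 2057-12-01.
`weekday 0` advances to the next Sunday; 2057-12-01 is a Saturday, so it moves forward to 2057-12-02.

2057-12-02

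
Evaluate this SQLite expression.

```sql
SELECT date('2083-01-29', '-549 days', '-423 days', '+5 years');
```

2085-06-01

Applying '-549 days' to 2083-01-29: counting 549 days back gives 2081-07-29.
Applying '-423 days' to 2081-07-29: counting 423 days back gives 2080-06-01.
Adding +5 years to 2080-06-01 gives 2085-06-01.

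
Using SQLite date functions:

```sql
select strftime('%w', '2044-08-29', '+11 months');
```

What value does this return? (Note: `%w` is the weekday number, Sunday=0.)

6

First apply '+11 months': 2044-08-29 → 2045-07-29.
2045-07-29 is a Saturday; with Sunday=0 that is 6.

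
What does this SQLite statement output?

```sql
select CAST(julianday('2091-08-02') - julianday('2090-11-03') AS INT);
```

272

27 days remain in November 2090 after the 3rd (30 − 3).
Full months from December 2090 through July 2091 contribute their day counts.
Then 2 days into August 2091.
Total: 27 + 31 + 31 + 28 + 31 + 30 + 31 + 30 + 31 + 2 = 272.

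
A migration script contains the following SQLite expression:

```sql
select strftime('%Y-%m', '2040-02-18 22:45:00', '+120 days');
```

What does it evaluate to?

2040-06

First apply '+120 days': 2040-02-18 22:45:00 → 2040-06-17 22:45:00.
`%Y-%m` extracts the year-month: 2040-06.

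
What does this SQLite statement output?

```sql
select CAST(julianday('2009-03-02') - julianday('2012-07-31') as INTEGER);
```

-1247

29 days remain in March 2009 after the 2nd (31 − 2).
Full months from April 2009 through June 2012 contribute their day counts.
Then 31 days into July 2012.
Total: 29 + 30 + 31 + 30 + 31 + 31 + 30 + 31 + 30 + 31 + 31 + 28 + 31 + 30 + 31 + 30 + 31 + 31 + 30 + 31 + 30 + 31 + 31 + 28 + 31 + 30 + 31 + 30 + 31 + 31 + 30 + 31 + 30 + 31 + 31 + 29 + 31 + 30 + 31 + 30 + 31 = 1247.
The subtraction is earlier − later, so the result is −1247 → -1247.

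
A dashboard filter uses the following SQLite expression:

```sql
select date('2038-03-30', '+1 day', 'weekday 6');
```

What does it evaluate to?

2038-04-03

Advancing 1 more day within March lands on 2038-03-31.
`weekday 6` advances to the next Saturday; 2038-03-31 is a Wednesday, so it moves forward to 2038-04-03.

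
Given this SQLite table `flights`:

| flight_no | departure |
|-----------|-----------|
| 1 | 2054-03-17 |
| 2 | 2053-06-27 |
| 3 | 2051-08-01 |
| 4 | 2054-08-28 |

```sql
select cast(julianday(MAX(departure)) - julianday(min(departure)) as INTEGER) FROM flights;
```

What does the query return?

MIN = 2051-08-01, MAX = 2054-08-28.
30 days remain in August 2051 after the 1st (31 − 1).
Full months from September 2051 through July 2054 contribute their day counts.
Then 28 days into August 2054.
Total: 30 + 30 + 31 + 30 + 31 + 31 + 29 + 31 + 30 + 31 + 30 + 31 + 31 + 30 + 31 + 30 + 31 + 31 + 28 + 31 + 30 + 31 + 30 + 31 + 31 + 30 + 31 + 30 + 31 + 31 + 28 + 31 + 30 + 31 + 30 + 31 + 28 = 1123.

1123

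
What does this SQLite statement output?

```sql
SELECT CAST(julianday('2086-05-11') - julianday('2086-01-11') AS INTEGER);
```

120

20 days remain in January 2086 after the 11th (31 − 11).
February 2086: 28 days.
March 2086: 31 days.
April 2086: 30 days.
Then 11 days into May 2086.
Total: 20 + 28 + 31 + 30 + 11 = 120.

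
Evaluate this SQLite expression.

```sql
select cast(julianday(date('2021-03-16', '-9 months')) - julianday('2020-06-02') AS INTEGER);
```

14

Adding -9 months to 2021-03-16 gives 2020-06-16.
Both dates are in June 2020: 16 − 2 = 14.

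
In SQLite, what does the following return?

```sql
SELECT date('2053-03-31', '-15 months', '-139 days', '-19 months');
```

Adding -15 months to 2053-03-31 gives 2051-12-31.
Applying '-139 days' to 2051-12-31: counting 139 days back gives 2051-08-14.
Adding -19 months to 2051-08-14 gives 2050-01-14.

2050-01-14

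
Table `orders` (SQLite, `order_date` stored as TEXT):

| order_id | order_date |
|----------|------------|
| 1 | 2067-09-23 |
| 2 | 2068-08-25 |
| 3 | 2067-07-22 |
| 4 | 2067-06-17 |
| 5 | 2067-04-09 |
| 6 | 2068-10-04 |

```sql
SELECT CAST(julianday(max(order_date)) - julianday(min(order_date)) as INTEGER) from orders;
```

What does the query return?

MIN = 2067-04-09, MAX = 2068-10-04.
21 days remain in April 2067 after the 9th (30 − 9).
Full months from May 2067 through September 2068 contribute their day counts.
Then 4 days into October 2068.
Total: 21 + 31 + 30 + 31 + 31 + 30 + 31 + 30 + 31 + 31 + 29 + 31 + 30 + 31 + 30 + 31 + 31 + 30 + 4 = 544.

544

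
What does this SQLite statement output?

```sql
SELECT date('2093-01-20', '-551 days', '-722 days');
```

2089-07-27

Applying '-551 days' to 2093-01-20: counting 551 days back gives 2091-07-19.
Applying '-722 days' to 2091-07-19: counting 722 days back gives 2089-07-27.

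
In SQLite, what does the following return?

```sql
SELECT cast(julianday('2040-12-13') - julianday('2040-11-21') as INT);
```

22

9 days remain in November 2040 after the 21st (30 − 21).
Then 13 days into December 2040.
Total: 9 + 13 = 22.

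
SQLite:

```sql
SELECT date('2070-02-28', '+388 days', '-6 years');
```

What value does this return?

Applying '+388 days' to 2070-02-28: counting 388 days forward gives 2071-03-23.
Adding -6 years to 2071-03-23 gives 2065-03-23.

2065-03-23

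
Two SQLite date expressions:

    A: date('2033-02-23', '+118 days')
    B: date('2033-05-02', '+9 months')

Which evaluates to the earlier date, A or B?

A

A = 2033-06-21.
B = 2034-02-02.
A is earlier.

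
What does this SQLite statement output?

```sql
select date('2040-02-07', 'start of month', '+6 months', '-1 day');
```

2040-07-31

`start of month` rewinds 2040-02-07 to 2040-02-01.
Adding +6 months to 2040-02-01 gives 2040-08-01.
Going back 1 day from 2040-08-01 reaches 2040-07-31 (last day of July, 31 days).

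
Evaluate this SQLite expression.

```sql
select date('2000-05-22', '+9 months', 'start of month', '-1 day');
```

2001-01-31

Adding +9 months to 2000-05-22 gives 2001-02-22.
`start of month` rewinds 2001-02-22 to 2001-02-01.
Going back 1 day from 2001-02-01 reaches 2001-01-31 (last day of January, 31 days).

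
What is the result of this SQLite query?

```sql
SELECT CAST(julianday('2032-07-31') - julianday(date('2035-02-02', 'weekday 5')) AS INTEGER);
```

-916

`weekday 5` advances to the next Friday; 2035-02-02 is already a Friday, so it stays at 2035-02-02.
0 days remain in July 2032 after the 31st (31 − 31).
Full months from August 2032 through January 2035 contribute their day counts.
Then 2 days into February 2035.
Total: 0 + 31 + 30 + 31 + 30 + 31 + 31 + 28 + 31 + 30 + 31 + 30 + 31 + 31 + 30 + 31 + 30 + 31 + 31 + 28 + 31 + 30 + 31 + 30 + 31 + 31 + 30 + 31 + 30 + 31 + 31 + 2 = 916.
The subtraction is earlier − later, so the result is −916 → -916.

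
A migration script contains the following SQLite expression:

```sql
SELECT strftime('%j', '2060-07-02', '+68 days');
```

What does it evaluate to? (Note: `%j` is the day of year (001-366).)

252

First apply '+68 days': 2060-07-02 → 2060-09-08.
Day-of-year for 2060-09-08: days since 2060-01-01 inclusive = 252, zero-padded to 252.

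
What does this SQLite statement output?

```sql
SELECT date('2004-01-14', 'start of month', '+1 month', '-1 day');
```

2004-01-31

`start of month` rewinds 2004-01-14 to 2004-01-01.
Adding +1 month to 2004-01-01 gives 2004-02-01.
Going back 1 day from 2004-02-01 reaches 2004-01-31 (last day of January, 31 days).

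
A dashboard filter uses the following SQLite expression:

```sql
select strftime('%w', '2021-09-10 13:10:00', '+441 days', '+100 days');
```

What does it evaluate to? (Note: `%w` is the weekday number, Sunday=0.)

0

First apply '+441 days', '+100 days': 2021-09-10 13:10:00 → 2023-03-05 13:10:00.
2023-03-05 is a Sunday; with Sunday=0 that is 0.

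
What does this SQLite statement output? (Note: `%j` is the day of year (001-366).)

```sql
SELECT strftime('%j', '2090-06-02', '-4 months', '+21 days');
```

First apply '-4 months', '+21 days': 2090-06-02 → 2090-02-23.
Day-of-year for 2090-02-23: days since 2090-01-01 inclusive = 54, zero-padded to 054.

054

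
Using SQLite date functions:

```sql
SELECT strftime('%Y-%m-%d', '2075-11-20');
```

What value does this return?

2075-11-20

`%Y-%m-%d` extracts the ISO date: 2075-11-20.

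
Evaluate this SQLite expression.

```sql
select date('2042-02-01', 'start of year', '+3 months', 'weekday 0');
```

2042-04-06

`start of year` rewinds 2042-02-01 to 2042-01-01.
Adding +3 months to 2042-01-01 gives 2042-04-01.
`weekday 0` advances to the next Sunday; 2042-04-01 is a Tuesday, so it moves forward to 2042-04-06.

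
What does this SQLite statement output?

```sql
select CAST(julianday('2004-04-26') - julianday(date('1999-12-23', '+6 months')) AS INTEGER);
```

Adding +6 months to 1999-12-23 gives 2000-06-23.
7 days remain in June 2000 after the 23rd (30 − 23).
Full months from July 2000 through March 2004 contribute their day counts.
Then 26 days into April 2004.
Total: 7 + 31 + 31 + 30 + 31 + 30 + 31 + 31 + 28 + 31 + 30 + 31 + 30 + 31 + 31 + 30 + 31 + 30 + 31 + 31 + 28 + 31 + 30 + 31 + 30 + 31 + 31 + 30 + 31 + 30 + 31 + 31 + 28 + 31 + 30 + 31 + 30 + 31 + 31 + 30 + 31 + 30 + 31 + 31 + 29 + 31 + 26 = 1403.

1403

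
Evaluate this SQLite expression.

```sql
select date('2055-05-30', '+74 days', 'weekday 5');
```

Applying '+74 days' to 2055-05-30: counting 74 days forward gives 2055-08-12.
`weekday 5` advances to the next Friday; 2055-08-12 is a Thursday, so it moves forward to 2055-08-13.

2055-08-13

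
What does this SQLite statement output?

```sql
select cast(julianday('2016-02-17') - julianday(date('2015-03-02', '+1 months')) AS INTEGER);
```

Adding +1 month to 2015-03-02 gives 2015-04-02.
28 days remain in April 2015 after the 2nd (30 − 2).
Full months from May 2015 through January 2016 contribute their day counts.
Then 17 days into February 2016.
Total: 28 + 31 + 30 + 31 + 31 + 30 + 31 + 30 + 31 + 31 + 17 = 321.

321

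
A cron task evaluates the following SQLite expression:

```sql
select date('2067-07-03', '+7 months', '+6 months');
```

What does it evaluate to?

2068-08-03

Adding +7 months to 2067-07-03 gives 2068-02-03.
Adding +6 months to 2068-02-03 gives 2068-08-03.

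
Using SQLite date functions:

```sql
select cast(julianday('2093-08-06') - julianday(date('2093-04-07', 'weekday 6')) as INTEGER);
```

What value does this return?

`weekday 6` advances to the next Saturday; 2093-04-07 is a Tuesday, so it moves forward to 2093-04-11.
19 days remain in April 2093 after the 11th (30 − 11).
May 2093: 31 days.
June 2093: 30 days.
July 2093: 31 days.
Then 6 days into August 2093.
Total: 19 + 31 + 30 + 31 + 6 = 117.

117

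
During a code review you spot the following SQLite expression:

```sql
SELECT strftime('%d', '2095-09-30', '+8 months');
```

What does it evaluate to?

30

First apply '+8 months': 2095-09-30 → 2096-05-30.
`%d` extracts the 2-digit day of month: 30.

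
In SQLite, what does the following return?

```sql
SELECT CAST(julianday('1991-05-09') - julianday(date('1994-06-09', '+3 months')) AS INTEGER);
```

-1219

Adding +3 months to 1994-06-09 gives 1994-09-09.
22 days remain in May 1991 after the 9th (31 − 9).
Full months from June 1991 through August 1994 contribute their day counts.
Then 9 days into September 1994.
Total: 22 + 30 + 31 + 31 + 30 + 31 + 30 + 31 + 31 + 29 + 31 + 30 + 31 + 30 + 31 + 31 + 30 + 31 + 30 + 31 + 31 + 28 + 31 + 30 + 31 + 30 + 31 + 31 + 30 + 31 + 30 + 31 + 31 + 28 + 31 + 30 + 31 + 30 + 31 + 31 + 9 = 1219.
The subtraction is earlier − later, so the result is −1219 → -1219.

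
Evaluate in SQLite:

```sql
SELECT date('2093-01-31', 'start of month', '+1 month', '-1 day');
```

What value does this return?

2093-01-31

`start of month` rewinds 2093-01-31 to 2093-01-01.
Adding +1 month to 2093-01-01 gives 2093-02-01.
Going back 1 day from 2093-02-01 reaches 2093-01-31 (last day of January, 31 days).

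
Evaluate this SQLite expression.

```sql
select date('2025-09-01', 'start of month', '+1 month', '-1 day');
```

`start of month` rewinds 2025-09-01 to 2025-09-01.
Adding +1 month to 2025-09-01 gives 2025-10-01.
Going back 1 day from 2025-10-01 reaches 2025-09-30 (last day of September, 30 days).

2025-09-30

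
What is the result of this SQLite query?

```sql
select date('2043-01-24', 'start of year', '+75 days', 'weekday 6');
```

2043-03-21

`start of year` rewinds 2043-01-24 to 2043-01-01.
Applying '+75 days' to 2043-01-01: counting 75 days forward gives 2043-03-17.
`weekday 6` advances to the next Saturday; 2043-03-17 is a Tuesday, so it moves forward to 2043-03-21.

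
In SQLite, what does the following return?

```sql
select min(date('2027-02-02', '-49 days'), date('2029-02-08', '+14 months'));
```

2026-12-15

date('2027-02-02', '-49 days') → 2026-12-15.
date('2029-02-08', '+14 months') → 2030-04-08.
Earlier of the two is 2026-12-15.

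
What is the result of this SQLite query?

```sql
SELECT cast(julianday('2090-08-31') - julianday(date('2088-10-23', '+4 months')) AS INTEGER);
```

Adding +4 months to 2088-10-23 gives 2089-02-23.
5 days remain in February 2089 after the 23rd (28 − 23).
Full months from March 2089 through July 2090 contribute their day counts.
Then 31 days into August 2090.
Total: 5 + 31 + 30 + 31 + 30 + 31 + 31 + 30 + 31 + 30 + 31 + 31 + 28 + 31 + 30 + 31 + 30 + 31 + 31 = 554.

554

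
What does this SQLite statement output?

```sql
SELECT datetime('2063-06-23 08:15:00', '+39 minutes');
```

2063-06-23 08:54:00

+39 minutes from 2063-06-23 08:15:00 is 2063-06-23 08:54:00.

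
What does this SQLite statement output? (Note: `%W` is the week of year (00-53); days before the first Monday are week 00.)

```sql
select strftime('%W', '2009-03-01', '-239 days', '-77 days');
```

15

First apply '-239 days', '-77 days': 2009-03-01 → 2008-04-19.
2008-04-19 is a Saturday. SQLite's %W counts Mondays since the year started; the result is 15.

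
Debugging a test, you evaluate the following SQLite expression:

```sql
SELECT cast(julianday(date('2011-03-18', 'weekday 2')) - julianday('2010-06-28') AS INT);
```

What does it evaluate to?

267

`weekday 2` advances to the next Tuesday; 2011-03-18 is a Friday, so it moves forward to 2011-03-22.
2 days remain in June 2010 after the 28th (30 − 28).
Full months from July 2010 through February 2011 contribute their day counts.
Then 22 days into March 2011.
Total: 2 + 31 + 31 + 30 + 31 + 30 + 31 + 31 + 28 + 22 = 267.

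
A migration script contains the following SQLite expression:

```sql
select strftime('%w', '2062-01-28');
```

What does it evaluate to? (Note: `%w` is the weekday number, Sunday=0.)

2062-01-28 is a Saturday; with Sunday=0 that is 6.

6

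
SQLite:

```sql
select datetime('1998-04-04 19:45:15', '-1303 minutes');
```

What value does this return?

1303 minutes = 21h 43m; -1303 minutes from 1998-04-04 19:45:15 is 1998-04-03 22:02:15 (crosses midnight).

1998-04-03 22:02:15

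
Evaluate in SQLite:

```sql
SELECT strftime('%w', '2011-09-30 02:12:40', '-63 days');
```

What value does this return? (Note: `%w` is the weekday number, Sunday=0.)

First apply '-63 days': 2011-09-30 02:12:40 → 2011-07-29 02:12:40.
2011-07-29 is a Friday; with Sunday=0 that is 5.

5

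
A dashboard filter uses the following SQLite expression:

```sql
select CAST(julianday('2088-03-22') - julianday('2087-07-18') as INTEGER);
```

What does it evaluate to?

248

13 days remain in July 2087 after the 18th (31 − 18).
Full months from August 2087 through February 2088 contribute their day counts.
Then 22 days into March 2088.
Total: 13 + 31 + 30 + 31 + 30 + 31 + 31 + 29 + 22 = 248.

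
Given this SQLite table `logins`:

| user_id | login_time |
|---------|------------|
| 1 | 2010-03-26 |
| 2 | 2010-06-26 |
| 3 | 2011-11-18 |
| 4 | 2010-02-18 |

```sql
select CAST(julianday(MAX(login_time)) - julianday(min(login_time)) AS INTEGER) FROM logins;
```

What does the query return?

MIN = 2010-02-18, MAX = 2011-11-18.
10 days remain in February 2010 after the 18th (28 − 18).
Full months from March 2010 through October 2011 contribute their day counts.
Then 18 days into November 2011.
Total: 10 + 31 + 30 + 31 + 30 + 31 + 31 + 30 + 31 + 30 + 31 + 31 + 28 + 31 + 30 + 31 + 30 + 31 + 31 + 30 + 31 + 18 = 638.

638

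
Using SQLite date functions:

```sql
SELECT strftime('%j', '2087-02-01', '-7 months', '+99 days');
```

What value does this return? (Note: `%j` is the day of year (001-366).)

First apply '-7 months', '+99 days': 2087-02-01 → 2086-10-08.
Day-of-year for 2086-10-08: days since 2086-01-01 inclusive = 281, zero-padded to 281.

281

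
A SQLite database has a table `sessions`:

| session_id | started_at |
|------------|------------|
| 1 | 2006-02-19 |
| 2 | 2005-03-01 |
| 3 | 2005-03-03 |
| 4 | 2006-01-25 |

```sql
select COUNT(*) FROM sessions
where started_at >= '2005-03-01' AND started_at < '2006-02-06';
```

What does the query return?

3

Rows in [2005-03-01, 2006-02-06): 2005-03-01, 2005-03-03, 2006-01-25 → 3 rows.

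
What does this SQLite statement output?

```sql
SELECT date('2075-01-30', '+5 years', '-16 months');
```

Adding +5 years to 2075-01-30 gives 2080-01-30.
Adding -16 months to 2080-01-30 gives 2078-09-30.

2078-09-30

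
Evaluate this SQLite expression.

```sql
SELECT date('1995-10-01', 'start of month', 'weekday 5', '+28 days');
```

`start of month` rewinds 1995-10-01 to 1995-10-01.
`weekday 5` advances to the next Friday; 1995-10-01 is a Sunday, so it moves forward to 1995-10-06.
October 1995 has 31 days; 25 remain after the 6th, so 26 days reach 1995-11-01.
Advancing 2 more days within November lands on 1995-11-03.

1995-11-03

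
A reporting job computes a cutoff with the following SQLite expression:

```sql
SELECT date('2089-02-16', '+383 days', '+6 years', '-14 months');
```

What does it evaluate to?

2095-01-06

Applying '+383 days' to 2089-02-16: counting 383 days forward gives 2090-03-06.
Adding +6 years to 2090-03-06 gives 2096-03-06.
Adding -14 months to 2096-03-06 gives 2095-01-06.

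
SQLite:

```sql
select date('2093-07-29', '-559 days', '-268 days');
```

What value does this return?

2091-04-24

Applying '-559 days' to 2093-07-29: counting 559 days back gives 2092-01-17.
Applying '-268 days' to 2092-01-17: counting 268 days back gives 2091-04-24.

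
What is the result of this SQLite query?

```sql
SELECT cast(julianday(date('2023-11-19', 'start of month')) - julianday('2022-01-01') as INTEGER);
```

669

`start of month` rewinds 2023-11-19 to 2023-11-01.
30 days remain in January 2022 after the 1st (31 − 1).
Full months from February 2022 through October 2023 contribute their day counts.
Then 1 day into November 2023.
Total: 30 + 28 + 31 + 30 + 31 + 30 + 31 + 31 + 30 + 31 + 30 + 31 + 31 + 28 + 31 + 30 + 31 + 30 + 31 + 31 + 30 + 31 + 1 = 669.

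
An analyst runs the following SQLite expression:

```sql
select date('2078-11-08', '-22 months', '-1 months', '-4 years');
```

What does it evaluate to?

Adding -22 months to 2078-11-08 gives 2077-01-08.
Adding -1 month to 2077-01-08 gives 2076-12-08.
Adding -4 years to 2076-12-08 gives 2072-12-08.

2072-12-08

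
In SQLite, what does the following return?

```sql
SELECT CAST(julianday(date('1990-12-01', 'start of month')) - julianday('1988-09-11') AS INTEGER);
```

811

`start of month` rewinds 1990-12-01 to 1990-12-01.
19 days remain in September 1988 after the 11th (30 − 11).
Full months from October 1988 through November 1990 contribute their day counts.
Then 1 day into December 1990.
Total: 19 + 31 + 30 + 31 + 31 + 28 + 31 + 30 + 31 + 30 + 31 + 31 + 30 + 31 + 30 + 31 + 31 + 28 + 31 + 30 + 31 + 30 + 31 + 31 + 30 + 31 + 30 + 1 = 811.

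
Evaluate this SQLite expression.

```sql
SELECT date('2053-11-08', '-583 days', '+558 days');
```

2053-10-14

Applying '-583 days' to 2053-11-08: counting 583 days back gives 2052-04-04.
Applying '+558 days' to 2052-04-04: counting 558 days forward gives 2053-10-14.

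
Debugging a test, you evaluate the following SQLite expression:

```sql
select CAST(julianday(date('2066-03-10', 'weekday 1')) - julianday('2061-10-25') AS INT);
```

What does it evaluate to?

1602

`weekday 1` advances to the next Monday; 2066-03-10 is a Wednesday, so it moves forward to 2066-03-15.
6 days remain in October 2061 after the 25th (31 − 25).
Full months from November 2061 through February 2066 contribute their day counts.
Then 15 days into March 2066.
Total: 6 + 30 + 31 + 31 + 28 + 31 + 30 + 31 + 30 + 31 + 31 + 30 + 31 + 30 + 31 + 31 + 28 + 31 + 30 + 31 + 30 + 31 + 31 + 30 + 31 + 30 + 31 + 31 + 29 + 31 + 30 + 31 + 30 + 31 + 31 + 30 + 31 + 30 + 31 + 31 + 28 + 31 + 30 + 31 + 30 + 31 + 31 + 30 + 31 + 30 + 31 + 31 + 28 + 15 = 1602.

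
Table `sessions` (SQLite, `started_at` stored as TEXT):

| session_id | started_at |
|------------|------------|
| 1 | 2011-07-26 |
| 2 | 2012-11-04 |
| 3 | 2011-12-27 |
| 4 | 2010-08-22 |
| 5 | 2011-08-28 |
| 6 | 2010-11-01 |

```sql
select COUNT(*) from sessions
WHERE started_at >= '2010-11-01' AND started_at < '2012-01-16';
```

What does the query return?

4

Rows in [2010-11-01, 2012-01-16): 2011-07-26, 2011-12-27, 2011-08-28, 2010-11-01 → 4 rows.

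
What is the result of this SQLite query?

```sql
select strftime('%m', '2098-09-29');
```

09

`%m` extracts the 2-digit month (01-12): 09.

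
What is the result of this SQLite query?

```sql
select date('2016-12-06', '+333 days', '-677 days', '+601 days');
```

Applying '+333 days' to 2016-12-06: counting 333 days forward gives 2017-11-04.
Applying '-677 days' to 2017-11-04: counting 677 days back gives 2015-12-28.
Applying '+601 days' to 2015-12-28: counting 601 days forward gives 2017-08-20.

2017-08-20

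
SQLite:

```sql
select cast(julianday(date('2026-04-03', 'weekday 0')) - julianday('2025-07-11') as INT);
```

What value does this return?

268

`weekday 0` advances to the next Sunday; 2026-04-03 is a Friday, so it moves forward to 2026-04-05.
20 days remain in July 2025 after the 11th (31 − 11).
Full months from August 2025 through March 2026 contribute their day counts.
Then 5 days into April 2026.
Total: 20 + 31 + 30 + 31 + 30 + 31 + 31 + 28 + 31 + 5 = 268.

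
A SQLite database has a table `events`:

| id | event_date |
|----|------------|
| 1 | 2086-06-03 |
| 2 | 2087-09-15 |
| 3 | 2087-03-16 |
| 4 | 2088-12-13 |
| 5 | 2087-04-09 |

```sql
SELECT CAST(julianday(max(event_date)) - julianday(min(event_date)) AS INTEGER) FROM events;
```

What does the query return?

924

MIN = 2086-06-03, MAX = 2088-12-13.
27 days remain in June 2086 after the 3rd (30 − 3).
Full months from July 2086 through November 2088 contribute their day counts.
Then 13 days into December 2088.
Total: 27 + 31 + 31 + 30 + 31 + 30 + 31 + 31 + 28 + 31 + 30 + 31 + 30 + 31 + 31 + 30 + 31 + 30 + 31 + 31 + 29 + 31 + 30 + 31 + 30 + 31 + 31 + 30 + 31 + 30 + 13 = 924.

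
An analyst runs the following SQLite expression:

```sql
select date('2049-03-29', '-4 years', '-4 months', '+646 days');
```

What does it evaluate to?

Adding -4 years to 2049-03-29 gives 2045-03-29.
Adding -4 months to 2045-03-29 gives 2044-11-29.
Applying '+646 days' to 2044-11-29: counting 646 days forward gives 2046-09-06.

2046-09-06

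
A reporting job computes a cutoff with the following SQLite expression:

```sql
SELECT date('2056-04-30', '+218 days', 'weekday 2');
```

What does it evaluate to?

Applying '+218 days' to 2056-04-30: counting 218 days forward gives 2056-12-04.
`weekday 2` advances to the next Tuesday; 2056-12-04 is a Monday, so it moves forward to 2056-12-05.

2056-12-05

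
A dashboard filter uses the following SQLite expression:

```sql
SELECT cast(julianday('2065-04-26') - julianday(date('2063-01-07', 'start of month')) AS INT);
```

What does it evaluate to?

`start of month` rewinds 2063-01-07 to 2063-01-01.
30 days remain in January 2063 after the 1st (31 − 1).
Full months from February 2063 through March 2065 contribute their day counts.
Then 26 days into April 2065.
Total: 30 + 28 + 31 + 30 + 31 + 30 + 31 + 31 + 30 + 31 + 30 + 31 + 31 + 29 + 31 + 30 + 31 + 30 + 31 + 31 + 30 + 31 + 30 + 31 + 31 + 28 + 31 + 26 = 846.

846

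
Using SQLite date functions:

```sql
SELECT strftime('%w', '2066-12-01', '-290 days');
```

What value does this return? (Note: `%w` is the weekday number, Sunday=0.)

0

First apply '-290 days': 2066-12-01 → 2066-02-14.
2066-02-14 is a Sunday; with Sunday=0 that is 0.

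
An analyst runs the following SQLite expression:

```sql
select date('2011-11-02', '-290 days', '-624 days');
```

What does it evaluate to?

2009-05-02

Applying '-290 days' to 2011-11-02: counting 290 days back gives 2011-01-16.
Applying '-624 days' to 2011-01-16: counting 624 days back gives 2009-05-02.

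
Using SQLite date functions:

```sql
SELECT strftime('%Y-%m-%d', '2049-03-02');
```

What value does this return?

`%Y-%m-%d` extracts the ISO date: 2049-03-02.

2049-03-02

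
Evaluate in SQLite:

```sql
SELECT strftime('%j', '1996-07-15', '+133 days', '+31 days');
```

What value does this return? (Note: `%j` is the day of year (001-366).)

First apply '+133 days', '+31 days': 1996-07-15 → 1996-12-26.
Day-of-year for 1996-12-26: days since 1996-01-01 inclusive = 361, zero-padded to 361.

361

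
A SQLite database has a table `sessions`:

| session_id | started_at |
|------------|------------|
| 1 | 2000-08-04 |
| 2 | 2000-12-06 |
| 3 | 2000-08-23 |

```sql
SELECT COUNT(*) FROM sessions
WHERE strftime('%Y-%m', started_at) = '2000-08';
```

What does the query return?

2

Rows with year-month 2000-08: 2000-08-04, 2000-08-23 → 2.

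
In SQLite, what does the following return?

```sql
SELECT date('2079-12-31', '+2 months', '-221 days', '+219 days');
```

Adding +2 months to 2079-12-31 targets 2080-02-31. February 2080 has only 29 days, so SQLite normalizes the 2-day overflow forward to 2080-03-02.
Applying '-221 days' to 2080-03-02: counting 221 days back gives 2079-07-25.
Applying '+219 days' to 2079-07-25: counting 219 days forward gives 2080-02-29.

2080-02-29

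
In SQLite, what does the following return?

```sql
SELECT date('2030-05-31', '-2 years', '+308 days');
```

Adding -2 years to 2030-05-31 gives 2028-05-31.
Applying '+308 days' to 2028-05-31: counting 308 days forward gives 2029-04-04.

2029-04-04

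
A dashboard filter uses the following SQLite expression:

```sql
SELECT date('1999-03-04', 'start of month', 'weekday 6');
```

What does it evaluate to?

`start of month` rewinds 1999-03-04 to 1999-03-01.
`weekday 6` advances to the next Saturday; 1999-03-01 is a Monday, so it moves forward to 1999-03-06.

1999-03-06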